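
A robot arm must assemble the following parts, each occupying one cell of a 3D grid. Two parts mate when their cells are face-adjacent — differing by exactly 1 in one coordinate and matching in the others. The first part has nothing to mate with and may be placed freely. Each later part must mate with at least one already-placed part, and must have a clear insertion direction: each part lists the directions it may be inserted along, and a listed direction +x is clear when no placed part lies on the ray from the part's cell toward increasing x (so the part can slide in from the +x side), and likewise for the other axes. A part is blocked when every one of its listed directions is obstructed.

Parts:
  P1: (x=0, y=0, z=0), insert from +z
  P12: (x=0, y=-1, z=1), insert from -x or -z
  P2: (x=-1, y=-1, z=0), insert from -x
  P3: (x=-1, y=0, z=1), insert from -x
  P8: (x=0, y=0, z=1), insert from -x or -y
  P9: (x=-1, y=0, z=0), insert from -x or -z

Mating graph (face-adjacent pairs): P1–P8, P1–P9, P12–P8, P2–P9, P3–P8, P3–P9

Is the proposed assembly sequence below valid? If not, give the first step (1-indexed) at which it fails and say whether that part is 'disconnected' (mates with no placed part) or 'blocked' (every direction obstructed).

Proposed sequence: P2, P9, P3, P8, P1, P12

Invalid at step 5 (blocked)

1. P2@(-1, -1, 0) [-x clear] — {P2}
2. P9@(-1, 0, 0) [-x clear] — {P2, P9}
3. P3@(-1, 0, 1) [-x clear] — {P2, P3, P9}
4. P8@(0, 0, 1) [-y clear] — {P2, P3, P8, P9}
5. P1@(0, 0, 0) — +z all obstructed ⇒ blocked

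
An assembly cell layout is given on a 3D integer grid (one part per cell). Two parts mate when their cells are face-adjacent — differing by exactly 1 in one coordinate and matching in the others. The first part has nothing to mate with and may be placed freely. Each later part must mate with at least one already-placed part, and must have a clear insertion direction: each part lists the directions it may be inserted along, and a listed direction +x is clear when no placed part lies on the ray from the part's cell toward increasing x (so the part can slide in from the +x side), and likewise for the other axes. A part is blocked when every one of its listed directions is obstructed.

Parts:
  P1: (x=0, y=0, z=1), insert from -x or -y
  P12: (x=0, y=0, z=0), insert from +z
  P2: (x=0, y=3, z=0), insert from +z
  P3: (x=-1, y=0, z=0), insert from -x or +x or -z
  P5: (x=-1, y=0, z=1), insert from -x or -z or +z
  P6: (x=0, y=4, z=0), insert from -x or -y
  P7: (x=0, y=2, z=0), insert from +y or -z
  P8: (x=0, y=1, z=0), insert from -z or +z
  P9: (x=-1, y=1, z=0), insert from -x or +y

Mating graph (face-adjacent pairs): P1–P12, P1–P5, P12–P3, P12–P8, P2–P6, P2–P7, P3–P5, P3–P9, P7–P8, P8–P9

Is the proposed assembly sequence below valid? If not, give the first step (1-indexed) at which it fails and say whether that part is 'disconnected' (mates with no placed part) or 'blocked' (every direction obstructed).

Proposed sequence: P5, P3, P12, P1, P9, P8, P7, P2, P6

1. P5@(-1, 0, 1) [-x clear] — {P5}
2. P3@(-1, 0, 0) [-x clear] — {P3, P5}
3. P12@(0, 0, 0) [+z clear] — {P12, P3, P5}
4. P1@(0, 0, 1) [-y clear] — {P1, P12, P3, P5}
5. P9@(-1, 1, 0) [-x clear] — {P1, P12, P3, P5, P9}
6. P8@(0, 1, 0) [-z clear] — {P1, P12, P3, P5, P8, P9}
7. P7@(0, 2, 0) [+y clear] — {P1, P12, P3, P5, P7, P8, P9}
8. P2@(0, 3, 0) [+z clear] — {P1, P12, P2, P3, P5, P7, P8, P9}
9. P6@(0, 4, 0) [-x clear] — {P1, P12, P2, P3, P5, P6, P7, P8, P9}

Valid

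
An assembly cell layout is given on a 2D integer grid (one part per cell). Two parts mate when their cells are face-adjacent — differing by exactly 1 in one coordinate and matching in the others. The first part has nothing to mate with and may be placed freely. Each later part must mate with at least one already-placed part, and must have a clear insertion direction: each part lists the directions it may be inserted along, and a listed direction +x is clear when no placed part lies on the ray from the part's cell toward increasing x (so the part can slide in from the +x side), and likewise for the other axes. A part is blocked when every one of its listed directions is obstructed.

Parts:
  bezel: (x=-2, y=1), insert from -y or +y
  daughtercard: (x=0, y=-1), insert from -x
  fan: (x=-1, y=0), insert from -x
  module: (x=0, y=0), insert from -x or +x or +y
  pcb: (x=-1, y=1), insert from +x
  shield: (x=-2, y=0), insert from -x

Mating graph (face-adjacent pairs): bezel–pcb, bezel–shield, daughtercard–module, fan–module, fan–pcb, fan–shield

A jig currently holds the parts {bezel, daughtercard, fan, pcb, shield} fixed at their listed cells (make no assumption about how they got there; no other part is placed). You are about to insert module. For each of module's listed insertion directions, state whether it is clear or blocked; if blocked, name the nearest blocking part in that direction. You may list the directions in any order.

+x: clear; +y: clear; -x: blocked by fan

-x: nearest on ray is fan@(-1, 0) ⇒ blocked
+x: ray from module(0, 0) has no placed part ⇒ clear
+y: ray from module(0, 0) has no placed part ⇒ clear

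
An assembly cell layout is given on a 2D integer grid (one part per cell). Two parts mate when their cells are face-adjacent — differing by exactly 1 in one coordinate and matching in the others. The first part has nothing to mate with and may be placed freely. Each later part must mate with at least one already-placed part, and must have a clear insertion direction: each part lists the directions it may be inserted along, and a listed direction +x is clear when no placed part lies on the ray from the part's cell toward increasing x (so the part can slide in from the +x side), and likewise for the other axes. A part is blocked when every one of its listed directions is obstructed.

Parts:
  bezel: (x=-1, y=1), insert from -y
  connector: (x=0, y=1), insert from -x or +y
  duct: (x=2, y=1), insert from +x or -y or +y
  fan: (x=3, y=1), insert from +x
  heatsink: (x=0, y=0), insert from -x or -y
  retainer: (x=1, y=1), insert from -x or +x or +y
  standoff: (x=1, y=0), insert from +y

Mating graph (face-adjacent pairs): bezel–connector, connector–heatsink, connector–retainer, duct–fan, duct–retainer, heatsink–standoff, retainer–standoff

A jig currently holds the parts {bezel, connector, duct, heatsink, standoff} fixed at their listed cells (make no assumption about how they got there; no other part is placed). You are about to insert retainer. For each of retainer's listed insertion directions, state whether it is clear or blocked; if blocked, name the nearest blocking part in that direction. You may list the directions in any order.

+x: blocked by duct; +y: clear; -x: blocked by connector

-x: nearest on ray is connector@(0, 1) ⇒ blocked
+x: nearest on ray is duct@(2, 1) ⇒ blocked
+y: ray from retainer(1, 1) has no placed part ⇒ clear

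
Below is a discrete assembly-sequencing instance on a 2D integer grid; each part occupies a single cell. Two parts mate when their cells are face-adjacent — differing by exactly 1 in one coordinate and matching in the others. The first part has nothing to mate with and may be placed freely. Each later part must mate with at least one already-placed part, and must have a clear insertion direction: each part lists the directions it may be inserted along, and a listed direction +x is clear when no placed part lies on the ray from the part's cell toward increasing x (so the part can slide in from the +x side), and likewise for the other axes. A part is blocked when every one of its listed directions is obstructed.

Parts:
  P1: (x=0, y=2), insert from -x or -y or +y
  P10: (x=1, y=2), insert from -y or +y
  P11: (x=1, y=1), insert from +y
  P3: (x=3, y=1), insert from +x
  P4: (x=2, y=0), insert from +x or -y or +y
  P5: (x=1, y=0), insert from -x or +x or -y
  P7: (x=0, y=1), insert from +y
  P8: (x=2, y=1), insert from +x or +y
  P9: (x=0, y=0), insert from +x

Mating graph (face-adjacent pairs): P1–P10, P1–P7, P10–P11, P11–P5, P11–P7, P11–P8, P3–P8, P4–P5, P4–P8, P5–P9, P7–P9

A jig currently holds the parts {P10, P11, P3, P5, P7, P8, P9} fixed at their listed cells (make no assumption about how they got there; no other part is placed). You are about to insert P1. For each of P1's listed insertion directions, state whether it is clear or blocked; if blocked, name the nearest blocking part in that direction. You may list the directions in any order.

+y: clear; -x: clear; -y: blocked by P7

-x: ray from P1(0, 2) has no placed part ⇒ clear
-y: nearest on ray is P7@(0, 1) ⇒ blocked
+y: ray from P1(0, 2) has no placed part ⇒ clear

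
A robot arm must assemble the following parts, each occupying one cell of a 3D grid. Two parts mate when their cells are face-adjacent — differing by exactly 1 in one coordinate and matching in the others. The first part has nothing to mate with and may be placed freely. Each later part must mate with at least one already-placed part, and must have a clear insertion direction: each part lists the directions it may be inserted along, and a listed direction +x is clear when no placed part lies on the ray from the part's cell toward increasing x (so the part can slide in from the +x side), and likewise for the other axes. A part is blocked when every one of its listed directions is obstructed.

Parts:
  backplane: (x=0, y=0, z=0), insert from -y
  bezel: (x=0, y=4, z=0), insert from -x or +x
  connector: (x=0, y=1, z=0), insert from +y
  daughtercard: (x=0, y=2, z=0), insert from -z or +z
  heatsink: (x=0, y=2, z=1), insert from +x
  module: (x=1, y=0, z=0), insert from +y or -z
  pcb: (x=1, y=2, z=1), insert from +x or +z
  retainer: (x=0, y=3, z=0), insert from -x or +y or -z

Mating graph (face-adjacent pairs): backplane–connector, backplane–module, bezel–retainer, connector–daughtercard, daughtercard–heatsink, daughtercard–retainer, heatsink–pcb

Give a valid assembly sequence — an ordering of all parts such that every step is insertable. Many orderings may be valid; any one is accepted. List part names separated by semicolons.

1. module@(1, 0, 0) [+y clear] — {module}
2. backplane@(0, 0, 0) [-y clear] — {backplane, module}
3. connector@(0, 1, 0) [+y clear] — {backplane, connector, module}
4. daughtercard@(0, 2, 0) [-z clear] — {backplane, connector, daughtercard, module}
5. retainer@(0, 3, 0) [-x clear] — {backplane, connector, daughtercard, module, retainer}
6. heatsink@(0, 2, 1) [+x clear] — {backplane, connector, daughtercard, heatsink, module, retainer}
7. bezel@(0, 4, 0) [-x clear] — {backplane, bezel, connector, daughtercard, heatsink, module, retainer}
8. pcb@(1, 2, 1) [+x clear] — {backplane, bezel, connector, daughtercard, heatsink, module, pcb, retainer}

module; backplane; connector; daughtercard; retainer; heatsink; bezel; pcb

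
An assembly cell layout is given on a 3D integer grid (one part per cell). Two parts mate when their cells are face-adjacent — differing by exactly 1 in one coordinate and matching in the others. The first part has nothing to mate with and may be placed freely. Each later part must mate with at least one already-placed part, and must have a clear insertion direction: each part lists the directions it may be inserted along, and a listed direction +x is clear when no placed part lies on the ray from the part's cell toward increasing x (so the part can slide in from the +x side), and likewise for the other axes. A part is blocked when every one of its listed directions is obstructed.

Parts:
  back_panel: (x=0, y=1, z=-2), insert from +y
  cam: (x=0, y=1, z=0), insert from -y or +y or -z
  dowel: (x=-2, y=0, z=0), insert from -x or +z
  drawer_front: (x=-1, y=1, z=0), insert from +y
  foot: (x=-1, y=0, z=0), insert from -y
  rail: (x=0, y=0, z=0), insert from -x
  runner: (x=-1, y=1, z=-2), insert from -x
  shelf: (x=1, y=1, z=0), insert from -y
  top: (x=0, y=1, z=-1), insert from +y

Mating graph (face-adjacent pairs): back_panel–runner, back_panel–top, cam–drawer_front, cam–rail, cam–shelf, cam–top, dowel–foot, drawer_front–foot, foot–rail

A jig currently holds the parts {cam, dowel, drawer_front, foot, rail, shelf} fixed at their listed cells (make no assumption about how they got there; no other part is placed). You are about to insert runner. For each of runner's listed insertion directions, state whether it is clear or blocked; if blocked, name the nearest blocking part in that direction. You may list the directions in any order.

-x: ray from runner(-1, 1, -2) has no placed part ⇒ clear

-x: clear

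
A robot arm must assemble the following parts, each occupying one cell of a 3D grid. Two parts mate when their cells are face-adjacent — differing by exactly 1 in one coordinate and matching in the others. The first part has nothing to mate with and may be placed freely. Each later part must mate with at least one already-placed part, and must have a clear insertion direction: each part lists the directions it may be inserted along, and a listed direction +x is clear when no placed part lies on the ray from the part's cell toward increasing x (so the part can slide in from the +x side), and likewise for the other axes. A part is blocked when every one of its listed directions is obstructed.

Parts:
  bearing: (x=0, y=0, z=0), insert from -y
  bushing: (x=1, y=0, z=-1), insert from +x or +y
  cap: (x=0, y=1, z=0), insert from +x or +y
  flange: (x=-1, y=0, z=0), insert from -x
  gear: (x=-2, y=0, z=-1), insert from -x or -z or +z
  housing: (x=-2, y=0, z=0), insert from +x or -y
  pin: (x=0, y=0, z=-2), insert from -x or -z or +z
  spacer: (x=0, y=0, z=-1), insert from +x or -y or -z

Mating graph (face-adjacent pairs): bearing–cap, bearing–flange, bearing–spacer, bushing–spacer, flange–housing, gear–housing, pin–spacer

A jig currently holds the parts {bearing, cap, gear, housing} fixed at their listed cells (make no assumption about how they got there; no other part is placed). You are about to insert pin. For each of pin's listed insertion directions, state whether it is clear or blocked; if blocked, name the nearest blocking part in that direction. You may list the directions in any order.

+z: blocked by bearing; -x: clear; -z: clear

-x: ray from pin(0, 0, -2) has no placed part ⇒ clear
-z: ray from pin(0, 0, -2) has no placed part ⇒ clear
+z: nearest on ray is bearing@(0, 0, 0) ⇒ blocked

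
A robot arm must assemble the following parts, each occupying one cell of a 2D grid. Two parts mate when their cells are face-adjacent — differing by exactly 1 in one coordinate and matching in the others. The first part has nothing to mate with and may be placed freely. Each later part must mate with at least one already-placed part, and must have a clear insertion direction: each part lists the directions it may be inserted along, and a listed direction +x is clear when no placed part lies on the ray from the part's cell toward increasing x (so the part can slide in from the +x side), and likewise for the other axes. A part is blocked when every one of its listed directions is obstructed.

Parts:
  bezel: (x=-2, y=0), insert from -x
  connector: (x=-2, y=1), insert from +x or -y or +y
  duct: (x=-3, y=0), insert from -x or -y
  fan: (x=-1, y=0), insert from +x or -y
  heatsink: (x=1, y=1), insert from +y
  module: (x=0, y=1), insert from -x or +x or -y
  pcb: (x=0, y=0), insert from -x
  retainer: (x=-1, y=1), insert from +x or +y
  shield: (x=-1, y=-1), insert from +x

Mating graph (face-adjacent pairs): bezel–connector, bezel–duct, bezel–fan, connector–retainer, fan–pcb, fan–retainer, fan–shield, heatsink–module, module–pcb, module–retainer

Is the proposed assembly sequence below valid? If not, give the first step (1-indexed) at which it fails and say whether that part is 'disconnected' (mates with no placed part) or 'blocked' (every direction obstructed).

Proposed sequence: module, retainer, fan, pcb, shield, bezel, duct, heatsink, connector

1. module@(0, 1) [-x clear] — {module}
2. retainer@(-1, 1) [+y clear] — {module, retainer}
3. fan@(-1, 0) [+x clear] — {fan, module, retainer}
4. pcb@(0, 0) — -x all obstructed ⇒ blocked

Invalid at step 4 (blocked)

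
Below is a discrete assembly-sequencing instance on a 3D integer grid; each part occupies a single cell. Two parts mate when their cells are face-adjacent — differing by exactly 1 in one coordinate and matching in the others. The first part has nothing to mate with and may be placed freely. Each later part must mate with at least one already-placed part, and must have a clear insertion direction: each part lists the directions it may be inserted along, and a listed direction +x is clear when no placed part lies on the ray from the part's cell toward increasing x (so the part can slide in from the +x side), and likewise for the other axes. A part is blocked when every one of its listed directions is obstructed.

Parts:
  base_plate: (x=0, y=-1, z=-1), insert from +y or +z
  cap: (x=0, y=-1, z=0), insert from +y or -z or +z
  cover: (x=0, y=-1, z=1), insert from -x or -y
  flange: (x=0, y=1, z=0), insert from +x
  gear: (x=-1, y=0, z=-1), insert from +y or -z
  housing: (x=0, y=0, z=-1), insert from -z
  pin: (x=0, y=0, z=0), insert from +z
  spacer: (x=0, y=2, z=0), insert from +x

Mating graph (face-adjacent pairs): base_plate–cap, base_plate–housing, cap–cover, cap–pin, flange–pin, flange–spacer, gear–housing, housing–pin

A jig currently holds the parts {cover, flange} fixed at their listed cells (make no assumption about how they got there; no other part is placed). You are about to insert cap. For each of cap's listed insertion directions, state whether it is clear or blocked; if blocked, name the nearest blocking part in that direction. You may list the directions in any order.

+y: nearest on ray is flange@(0, 1, 0) ⇒ blocked
-z: ray from cap(0, -1, 0) has no placed part ⇒ clear
+z: nearest on ray is cover@(0, -1, 1) ⇒ blocked

+y: blocked by flange; +z: blocked by cover; -z: clear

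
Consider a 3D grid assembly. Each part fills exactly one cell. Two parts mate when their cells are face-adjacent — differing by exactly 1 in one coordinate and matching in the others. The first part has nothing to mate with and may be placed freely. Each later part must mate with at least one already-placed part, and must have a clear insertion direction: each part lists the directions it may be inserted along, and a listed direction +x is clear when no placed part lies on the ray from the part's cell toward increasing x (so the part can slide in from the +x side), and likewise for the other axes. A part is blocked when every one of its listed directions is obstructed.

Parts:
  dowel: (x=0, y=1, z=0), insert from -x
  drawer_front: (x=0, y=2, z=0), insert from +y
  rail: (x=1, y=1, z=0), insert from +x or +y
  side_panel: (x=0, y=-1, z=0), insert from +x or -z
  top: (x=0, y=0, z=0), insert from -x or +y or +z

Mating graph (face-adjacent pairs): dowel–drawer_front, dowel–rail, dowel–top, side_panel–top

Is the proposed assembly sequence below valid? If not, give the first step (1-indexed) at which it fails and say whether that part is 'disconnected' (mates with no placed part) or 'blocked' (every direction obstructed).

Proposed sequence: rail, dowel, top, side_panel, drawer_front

Valid

1. rail@(1, 1, 0) [+x clear] — {rail}
2. dowel@(0, 1, 0) [-x clear] — {dowel, rail}
3. top@(0, 0, 0) [-x clear] — {dowel, rail, top}
4. side_panel@(0, -1, 0) [+x clear] — {dowel, rail, side_panel, top}
5. drawer_front@(0, 2, 0) [+y clear] — {dowel, drawer_front, rail, side_panel, top}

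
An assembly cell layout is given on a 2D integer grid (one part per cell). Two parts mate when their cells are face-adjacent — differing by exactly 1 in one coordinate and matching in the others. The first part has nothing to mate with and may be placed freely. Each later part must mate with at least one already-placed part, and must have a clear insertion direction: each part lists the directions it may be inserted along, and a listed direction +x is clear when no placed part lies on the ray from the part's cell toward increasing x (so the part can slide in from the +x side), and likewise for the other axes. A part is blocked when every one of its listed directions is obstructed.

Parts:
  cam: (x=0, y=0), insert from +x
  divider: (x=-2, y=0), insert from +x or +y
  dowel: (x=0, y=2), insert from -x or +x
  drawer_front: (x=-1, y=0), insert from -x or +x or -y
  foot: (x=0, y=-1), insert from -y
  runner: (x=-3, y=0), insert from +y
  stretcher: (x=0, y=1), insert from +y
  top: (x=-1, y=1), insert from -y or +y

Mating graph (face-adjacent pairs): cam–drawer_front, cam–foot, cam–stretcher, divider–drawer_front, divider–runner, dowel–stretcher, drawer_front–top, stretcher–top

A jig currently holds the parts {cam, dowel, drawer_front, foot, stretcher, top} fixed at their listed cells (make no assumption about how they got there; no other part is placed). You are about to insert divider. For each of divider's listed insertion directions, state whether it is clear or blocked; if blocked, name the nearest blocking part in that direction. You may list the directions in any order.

+x: blocked by drawer_front; +y: clear

+x: nearest on ray is drawer_front@(-1, 0) ⇒ blocked
+y: ray from divider(-2, 0) has no placed part ⇒ clear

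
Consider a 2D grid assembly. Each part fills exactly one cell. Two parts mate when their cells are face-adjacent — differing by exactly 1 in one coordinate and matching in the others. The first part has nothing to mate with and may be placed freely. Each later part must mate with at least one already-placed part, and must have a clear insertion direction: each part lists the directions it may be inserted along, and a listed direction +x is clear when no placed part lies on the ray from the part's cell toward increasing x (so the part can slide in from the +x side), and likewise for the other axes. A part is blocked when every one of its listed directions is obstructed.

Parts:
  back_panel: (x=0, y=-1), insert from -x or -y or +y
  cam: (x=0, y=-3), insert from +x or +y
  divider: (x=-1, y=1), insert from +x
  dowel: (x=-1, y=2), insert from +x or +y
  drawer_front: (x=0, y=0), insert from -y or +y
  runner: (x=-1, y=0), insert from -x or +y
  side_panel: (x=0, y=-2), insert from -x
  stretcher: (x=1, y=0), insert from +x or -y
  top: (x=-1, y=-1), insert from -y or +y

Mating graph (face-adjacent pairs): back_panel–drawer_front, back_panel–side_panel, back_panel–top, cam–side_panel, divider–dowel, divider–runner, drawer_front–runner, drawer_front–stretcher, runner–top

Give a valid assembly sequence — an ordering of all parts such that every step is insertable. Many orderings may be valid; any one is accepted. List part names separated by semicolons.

stretcher; drawer_front; runner; divider; top; dowel; back_panel; side_panel; cam

1. stretcher@(1, 0) [+x clear] — {stretcher}
2. drawer_front@(0, 0) [-y clear] — {drawer_front, stretcher}
3. runner@(-1, 0) [-x clear] — {drawer_front, runner, stretcher}
4. divider@(-1, 1) [+x clear] — {divider, drawer_front, runner, stretcher}
5. top@(-1, -1) [-y clear] — {divider, drawer_front, runner, stretcher, top}
6. dowel@(-1, 2) [+x clear] — {divider, dowel, drawer_front, runner, stretcher, top}
7. back_panel@(0, -1) [-y clear] — {back_panel, divider, dowel, drawer_front, runner, stretcher, top}
8. side_panel@(0, -2) [-x clear] — {back_panel, divider, dowel, drawer_front, runner, side_panel, stretcher, top}
9. cam@(0, -3) [+x clear] — {back_panel, cam, divider, dowel, drawer_front, runner, side_panel, stretcher, top}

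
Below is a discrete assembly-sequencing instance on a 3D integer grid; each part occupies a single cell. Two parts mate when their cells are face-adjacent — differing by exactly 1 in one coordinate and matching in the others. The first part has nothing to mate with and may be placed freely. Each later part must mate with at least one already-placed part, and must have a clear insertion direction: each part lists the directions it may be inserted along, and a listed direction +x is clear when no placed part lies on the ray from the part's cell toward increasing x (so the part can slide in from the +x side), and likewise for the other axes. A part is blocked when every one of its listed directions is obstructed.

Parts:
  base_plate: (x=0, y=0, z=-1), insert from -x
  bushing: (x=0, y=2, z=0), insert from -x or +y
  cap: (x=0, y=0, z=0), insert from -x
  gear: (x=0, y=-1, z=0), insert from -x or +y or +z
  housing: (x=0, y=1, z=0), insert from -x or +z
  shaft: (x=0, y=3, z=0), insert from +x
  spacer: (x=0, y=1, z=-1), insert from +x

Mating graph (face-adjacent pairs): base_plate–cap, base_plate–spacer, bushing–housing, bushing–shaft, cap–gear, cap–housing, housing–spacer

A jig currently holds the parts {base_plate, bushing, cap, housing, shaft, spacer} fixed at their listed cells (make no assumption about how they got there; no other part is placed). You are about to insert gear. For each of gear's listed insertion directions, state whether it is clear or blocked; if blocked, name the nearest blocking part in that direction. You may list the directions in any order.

-x: ray from gear(0, -1, 0) has no placed part ⇒ clear
+y: nearest on ray is cap@(0, 0, 0) ⇒ blocked
+z: ray from gear(0, -1, 0) has no placed part ⇒ clear

+y: blocked by cap; +z: clear; -x: clear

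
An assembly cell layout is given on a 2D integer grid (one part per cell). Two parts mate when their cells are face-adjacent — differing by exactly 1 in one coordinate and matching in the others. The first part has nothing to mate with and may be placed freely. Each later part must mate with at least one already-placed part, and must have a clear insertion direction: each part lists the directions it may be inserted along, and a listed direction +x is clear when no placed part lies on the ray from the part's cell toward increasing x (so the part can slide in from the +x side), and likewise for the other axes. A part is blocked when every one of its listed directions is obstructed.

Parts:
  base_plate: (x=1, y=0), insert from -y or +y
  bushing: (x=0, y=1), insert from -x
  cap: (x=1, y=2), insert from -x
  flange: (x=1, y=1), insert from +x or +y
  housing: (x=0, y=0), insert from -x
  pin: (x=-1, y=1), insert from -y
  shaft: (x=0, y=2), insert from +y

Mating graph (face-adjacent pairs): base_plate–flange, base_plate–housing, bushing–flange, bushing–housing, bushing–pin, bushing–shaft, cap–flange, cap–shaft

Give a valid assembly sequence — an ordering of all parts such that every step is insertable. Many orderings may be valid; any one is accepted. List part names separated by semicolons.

housing; base_plate; bushing; pin; flange; cap; shaft

1. housing@(0, 0) [-x clear] — {housing}
2. base_plate@(1, 0) [-y clear] — {base_plate, housing}
3. bushing@(0, 1) [-x clear] — {base_plate, bushing, housing}
4. pin@(-1, 1) [-y clear] — {base_plate, bushing, housing, pin}
5. flange@(1, 1) [+x clear] — {base_plate, bushing, flange, housing, pin}
6. cap@(1, 2) [-x clear] — {base_plate, bushing, cap, flange, housing, pin}
7. shaft@(0, 2) [+y clear] — {base_plate, bushing, cap, flange, housing, pin, shaft}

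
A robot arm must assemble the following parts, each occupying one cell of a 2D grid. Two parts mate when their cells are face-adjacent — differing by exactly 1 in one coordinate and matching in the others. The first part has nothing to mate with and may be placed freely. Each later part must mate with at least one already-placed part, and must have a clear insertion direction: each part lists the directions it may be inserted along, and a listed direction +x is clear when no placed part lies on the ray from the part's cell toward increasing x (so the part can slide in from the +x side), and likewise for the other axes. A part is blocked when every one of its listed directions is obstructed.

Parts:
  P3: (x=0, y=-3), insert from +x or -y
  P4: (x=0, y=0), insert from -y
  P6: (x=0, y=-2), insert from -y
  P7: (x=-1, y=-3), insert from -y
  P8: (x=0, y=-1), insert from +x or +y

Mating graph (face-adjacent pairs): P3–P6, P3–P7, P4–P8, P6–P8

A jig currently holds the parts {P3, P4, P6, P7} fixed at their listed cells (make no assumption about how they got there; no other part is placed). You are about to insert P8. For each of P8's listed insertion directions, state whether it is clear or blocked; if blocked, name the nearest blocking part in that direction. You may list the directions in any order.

+x: ray from P8(0, -1) has no placed part ⇒ clear
+y: nearest on ray is P4@(0, 0) ⇒ blocked

+x: clear; +y: blocked by P4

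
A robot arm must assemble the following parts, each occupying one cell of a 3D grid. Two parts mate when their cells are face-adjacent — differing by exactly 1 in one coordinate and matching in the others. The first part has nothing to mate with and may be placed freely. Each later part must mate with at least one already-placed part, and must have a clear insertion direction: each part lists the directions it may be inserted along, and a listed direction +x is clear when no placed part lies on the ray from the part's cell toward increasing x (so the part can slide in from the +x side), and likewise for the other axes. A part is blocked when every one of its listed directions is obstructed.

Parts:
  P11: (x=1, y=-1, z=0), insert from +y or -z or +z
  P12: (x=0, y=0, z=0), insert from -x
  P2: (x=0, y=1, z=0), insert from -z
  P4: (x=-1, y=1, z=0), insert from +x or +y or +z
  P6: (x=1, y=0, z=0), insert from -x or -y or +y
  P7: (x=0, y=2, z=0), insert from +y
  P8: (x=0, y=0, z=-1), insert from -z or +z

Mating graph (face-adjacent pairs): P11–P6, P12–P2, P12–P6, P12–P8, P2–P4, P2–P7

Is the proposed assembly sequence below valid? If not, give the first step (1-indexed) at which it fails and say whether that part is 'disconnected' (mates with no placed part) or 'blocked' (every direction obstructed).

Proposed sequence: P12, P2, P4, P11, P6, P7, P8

1. P12@(0, 0, 0) [-x clear] — {P12}
2. P2@(0, 1, 0) [-z clear] — {P12, P2}
3. P4@(-1, 1, 0) [+y clear] — {P12, P2, P4}
4. P11@(1, -1, 0) — no placed neighbour ⇒ disconnected

Invalid at step 4 (disconnected)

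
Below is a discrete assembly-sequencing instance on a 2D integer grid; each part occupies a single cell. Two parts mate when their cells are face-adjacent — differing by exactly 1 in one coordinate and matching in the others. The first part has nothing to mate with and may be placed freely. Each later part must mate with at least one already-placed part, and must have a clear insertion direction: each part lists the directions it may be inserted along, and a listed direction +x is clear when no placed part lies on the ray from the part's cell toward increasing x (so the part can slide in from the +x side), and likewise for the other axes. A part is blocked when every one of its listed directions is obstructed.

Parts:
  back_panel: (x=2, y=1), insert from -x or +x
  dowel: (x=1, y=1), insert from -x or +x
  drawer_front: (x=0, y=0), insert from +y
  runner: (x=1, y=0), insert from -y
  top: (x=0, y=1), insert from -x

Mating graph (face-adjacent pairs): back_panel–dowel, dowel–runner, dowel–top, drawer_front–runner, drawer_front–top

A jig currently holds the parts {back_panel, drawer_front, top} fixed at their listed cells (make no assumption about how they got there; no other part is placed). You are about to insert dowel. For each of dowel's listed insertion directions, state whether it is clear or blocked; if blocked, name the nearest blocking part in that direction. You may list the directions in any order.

+x: blocked by back_panel; -x: blocked by top

-x: nearest on ray is top@(0, 1) ⇒ blocked
+x: nearest on ray is back_panel@(2, 1) ⇒ blocked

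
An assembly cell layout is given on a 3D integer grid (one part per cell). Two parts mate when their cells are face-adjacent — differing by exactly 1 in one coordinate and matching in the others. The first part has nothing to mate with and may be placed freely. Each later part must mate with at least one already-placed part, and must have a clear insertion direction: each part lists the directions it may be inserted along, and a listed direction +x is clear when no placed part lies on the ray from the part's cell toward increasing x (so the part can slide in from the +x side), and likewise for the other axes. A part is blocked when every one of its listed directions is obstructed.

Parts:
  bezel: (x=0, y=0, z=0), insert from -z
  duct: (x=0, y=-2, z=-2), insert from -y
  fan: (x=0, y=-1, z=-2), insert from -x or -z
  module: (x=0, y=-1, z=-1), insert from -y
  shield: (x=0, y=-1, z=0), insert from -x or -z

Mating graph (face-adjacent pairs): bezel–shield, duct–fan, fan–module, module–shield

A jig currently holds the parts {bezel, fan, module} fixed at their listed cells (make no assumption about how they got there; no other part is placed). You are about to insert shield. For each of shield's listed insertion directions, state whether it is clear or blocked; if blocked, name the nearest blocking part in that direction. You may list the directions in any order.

-x: clear; -z: blocked by module

-x: ray from shield(0, -1, 0) has no placed part ⇒ clear
-z: nearest on ray is module@(0, -1, -1) ⇒ blocked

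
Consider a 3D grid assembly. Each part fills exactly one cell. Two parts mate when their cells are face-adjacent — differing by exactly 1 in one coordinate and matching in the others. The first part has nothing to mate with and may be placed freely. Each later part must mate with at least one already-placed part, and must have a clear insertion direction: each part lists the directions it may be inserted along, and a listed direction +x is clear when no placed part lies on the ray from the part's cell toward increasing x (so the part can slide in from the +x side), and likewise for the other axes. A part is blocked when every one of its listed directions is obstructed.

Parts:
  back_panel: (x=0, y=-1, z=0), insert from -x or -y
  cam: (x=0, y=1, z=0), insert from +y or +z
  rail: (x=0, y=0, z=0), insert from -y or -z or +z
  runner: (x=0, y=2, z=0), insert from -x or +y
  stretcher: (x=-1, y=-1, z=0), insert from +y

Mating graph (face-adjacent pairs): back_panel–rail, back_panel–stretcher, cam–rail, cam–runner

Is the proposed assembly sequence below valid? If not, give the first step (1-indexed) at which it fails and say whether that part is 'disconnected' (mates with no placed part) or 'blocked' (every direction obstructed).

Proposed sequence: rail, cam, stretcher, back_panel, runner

Invalid at step 3 (disconnected)

1. rail@(0, 0, 0) [-y clear] — {rail}
2. cam@(0, 1, 0) [+y clear] — {cam, rail}
3. stretcher@(-1, -1, 0) — no placed neighbour ⇒ disconnected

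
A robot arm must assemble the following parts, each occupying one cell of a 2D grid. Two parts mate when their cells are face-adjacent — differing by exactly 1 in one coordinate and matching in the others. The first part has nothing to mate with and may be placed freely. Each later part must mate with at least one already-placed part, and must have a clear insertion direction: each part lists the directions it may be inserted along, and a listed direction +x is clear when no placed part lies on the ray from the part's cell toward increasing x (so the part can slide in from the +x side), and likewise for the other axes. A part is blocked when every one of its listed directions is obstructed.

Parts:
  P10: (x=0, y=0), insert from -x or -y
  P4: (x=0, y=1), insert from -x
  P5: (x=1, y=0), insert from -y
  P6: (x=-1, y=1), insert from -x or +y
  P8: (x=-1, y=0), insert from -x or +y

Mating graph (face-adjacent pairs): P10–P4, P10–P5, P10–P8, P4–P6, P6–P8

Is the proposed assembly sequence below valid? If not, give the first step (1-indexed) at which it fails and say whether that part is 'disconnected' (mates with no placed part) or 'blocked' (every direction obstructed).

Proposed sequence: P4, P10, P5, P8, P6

1. P4@(0, 1) [-x clear] — {P4}
2. P10@(0, 0) [-x clear] — {P10, P4}
3. P5@(1, 0) [-y clear] — {P10, P4, P5}
4. P8@(-1, 0) [-x clear] — {P10, P4, P5, P8}
5. P6@(-1, 1) [-x clear] — {P10, P4, P5, P6, P8}

Valid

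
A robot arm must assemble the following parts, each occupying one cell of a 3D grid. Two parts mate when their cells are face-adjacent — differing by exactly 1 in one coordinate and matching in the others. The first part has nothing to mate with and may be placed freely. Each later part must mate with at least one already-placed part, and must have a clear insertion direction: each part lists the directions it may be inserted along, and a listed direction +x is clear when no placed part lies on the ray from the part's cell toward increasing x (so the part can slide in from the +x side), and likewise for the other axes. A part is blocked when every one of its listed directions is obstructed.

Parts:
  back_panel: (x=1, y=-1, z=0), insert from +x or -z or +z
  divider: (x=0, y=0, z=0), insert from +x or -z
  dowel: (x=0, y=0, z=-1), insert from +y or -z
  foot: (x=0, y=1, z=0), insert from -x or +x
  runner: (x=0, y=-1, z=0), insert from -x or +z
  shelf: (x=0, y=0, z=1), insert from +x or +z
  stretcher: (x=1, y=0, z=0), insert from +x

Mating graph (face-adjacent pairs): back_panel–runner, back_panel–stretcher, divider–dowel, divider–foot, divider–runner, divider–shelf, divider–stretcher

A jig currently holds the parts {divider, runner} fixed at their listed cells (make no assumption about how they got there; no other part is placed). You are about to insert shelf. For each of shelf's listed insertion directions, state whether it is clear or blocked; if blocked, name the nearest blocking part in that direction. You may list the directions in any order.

+x: clear; +z: clear

+x: ray from shelf(0, 0, 1) has no placed part ⇒ clear
+z: ray from shelf(0, 0, 1) has no placed part ⇒ clear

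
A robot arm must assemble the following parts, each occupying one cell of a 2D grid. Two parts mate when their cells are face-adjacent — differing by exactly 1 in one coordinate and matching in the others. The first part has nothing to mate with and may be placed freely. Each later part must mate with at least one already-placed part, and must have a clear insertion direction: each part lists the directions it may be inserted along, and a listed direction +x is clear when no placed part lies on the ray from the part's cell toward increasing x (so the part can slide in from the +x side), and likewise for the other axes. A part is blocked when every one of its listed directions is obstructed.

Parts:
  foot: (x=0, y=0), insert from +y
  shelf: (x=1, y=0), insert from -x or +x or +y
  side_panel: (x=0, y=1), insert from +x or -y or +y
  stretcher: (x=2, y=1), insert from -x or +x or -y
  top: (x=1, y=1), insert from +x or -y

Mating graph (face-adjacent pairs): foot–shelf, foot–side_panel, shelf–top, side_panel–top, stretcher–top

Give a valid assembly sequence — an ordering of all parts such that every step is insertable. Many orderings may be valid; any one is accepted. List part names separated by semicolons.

1. foot@(0, 0) [+y clear] — {foot}
2. side_panel@(0, 1) [+x clear] — {foot, side_panel}
3. top@(1, 1) [+x clear] — {foot, side_panel, top}
4. stretcher@(2, 1) [+x clear] — {foot, side_panel, stretcher, top}
5. shelf@(1, 0) [+x clear] — {foot, shelf, side_panel, stretcher, top}

foot; side_panel; top; stretcher; shelf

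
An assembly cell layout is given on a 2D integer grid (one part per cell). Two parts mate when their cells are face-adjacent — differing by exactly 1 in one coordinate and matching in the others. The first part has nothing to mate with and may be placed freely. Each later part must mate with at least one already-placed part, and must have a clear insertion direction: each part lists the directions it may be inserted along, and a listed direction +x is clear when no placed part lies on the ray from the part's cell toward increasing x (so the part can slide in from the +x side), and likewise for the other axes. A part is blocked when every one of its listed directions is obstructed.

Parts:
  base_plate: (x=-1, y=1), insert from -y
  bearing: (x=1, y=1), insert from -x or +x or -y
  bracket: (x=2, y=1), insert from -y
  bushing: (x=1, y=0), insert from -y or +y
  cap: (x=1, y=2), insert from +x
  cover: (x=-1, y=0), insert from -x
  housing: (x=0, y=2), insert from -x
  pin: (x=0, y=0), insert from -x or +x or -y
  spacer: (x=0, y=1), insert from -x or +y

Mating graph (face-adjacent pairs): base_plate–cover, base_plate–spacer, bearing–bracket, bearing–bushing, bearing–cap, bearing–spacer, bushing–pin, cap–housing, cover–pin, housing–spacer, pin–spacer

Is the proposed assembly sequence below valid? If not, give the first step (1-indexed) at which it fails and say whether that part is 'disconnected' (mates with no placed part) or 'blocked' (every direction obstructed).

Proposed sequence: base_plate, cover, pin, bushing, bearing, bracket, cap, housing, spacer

1. base_plate@(-1, 1) [-y clear] — {base_plate}
2. cover@(-1, 0) [-x clear] — {base_plate, cover}
3. pin@(0, 0) [+x clear] — {base_plate, cover, pin}
4. bushing@(1, 0) [-y clear] — {base_plate, bushing, cover, pin}
5. bearing@(1, 1) [+x clear] — {base_plate, bearing, bushing, cover, pin}
6. bracket@(2, 1) [-y clear] — {base_plate, bearing, bracket, bushing, cover, pin}
7. cap@(1, 2) [+x clear] — {base_plate, bearing, bracket, bushing, cap, cover, pin}
8. housing@(0, 2) [-x clear] — {base_plate, bearing, bracket, bushing, cap, cover, housing, pin}
9. spacer@(0, 1) — -x/+y all obstructed ⇒ blocked

Invalid at step 9 (blocked)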